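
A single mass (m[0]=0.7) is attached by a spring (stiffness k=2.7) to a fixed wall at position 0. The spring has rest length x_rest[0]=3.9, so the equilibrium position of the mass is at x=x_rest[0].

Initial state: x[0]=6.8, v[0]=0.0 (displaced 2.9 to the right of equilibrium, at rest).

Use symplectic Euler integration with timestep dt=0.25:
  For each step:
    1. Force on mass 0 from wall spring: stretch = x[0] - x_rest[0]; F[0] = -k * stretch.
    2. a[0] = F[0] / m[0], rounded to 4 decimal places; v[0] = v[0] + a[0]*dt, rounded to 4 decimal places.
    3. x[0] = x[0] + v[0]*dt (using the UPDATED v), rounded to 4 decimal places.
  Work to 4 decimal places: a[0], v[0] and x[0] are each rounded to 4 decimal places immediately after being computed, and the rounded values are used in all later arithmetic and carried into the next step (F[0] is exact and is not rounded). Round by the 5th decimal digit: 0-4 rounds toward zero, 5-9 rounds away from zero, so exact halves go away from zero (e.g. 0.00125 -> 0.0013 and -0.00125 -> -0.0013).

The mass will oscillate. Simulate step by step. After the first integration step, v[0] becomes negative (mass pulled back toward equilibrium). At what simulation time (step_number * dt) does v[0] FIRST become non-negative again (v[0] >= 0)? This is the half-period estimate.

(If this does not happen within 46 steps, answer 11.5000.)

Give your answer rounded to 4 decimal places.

Step 0: x=[6.8000] v=[0.0000]
Step 1: x=[6.1009] v=[-2.7964]
Step 2: x=[4.8712] v=[-4.9187]
Step 3: x=[3.4074] v=[-5.8552]
Step 4: x=[2.0624] v=[-5.3802]
Step 5: x=[1.1604] v=[-3.6082]
Step 6: x=[0.9188] v=[-0.9665]
Step 7: x=[1.3959] v=[1.9082]
First v>=0 after going negative at step 7, time=1.7500

Answer: 1.7500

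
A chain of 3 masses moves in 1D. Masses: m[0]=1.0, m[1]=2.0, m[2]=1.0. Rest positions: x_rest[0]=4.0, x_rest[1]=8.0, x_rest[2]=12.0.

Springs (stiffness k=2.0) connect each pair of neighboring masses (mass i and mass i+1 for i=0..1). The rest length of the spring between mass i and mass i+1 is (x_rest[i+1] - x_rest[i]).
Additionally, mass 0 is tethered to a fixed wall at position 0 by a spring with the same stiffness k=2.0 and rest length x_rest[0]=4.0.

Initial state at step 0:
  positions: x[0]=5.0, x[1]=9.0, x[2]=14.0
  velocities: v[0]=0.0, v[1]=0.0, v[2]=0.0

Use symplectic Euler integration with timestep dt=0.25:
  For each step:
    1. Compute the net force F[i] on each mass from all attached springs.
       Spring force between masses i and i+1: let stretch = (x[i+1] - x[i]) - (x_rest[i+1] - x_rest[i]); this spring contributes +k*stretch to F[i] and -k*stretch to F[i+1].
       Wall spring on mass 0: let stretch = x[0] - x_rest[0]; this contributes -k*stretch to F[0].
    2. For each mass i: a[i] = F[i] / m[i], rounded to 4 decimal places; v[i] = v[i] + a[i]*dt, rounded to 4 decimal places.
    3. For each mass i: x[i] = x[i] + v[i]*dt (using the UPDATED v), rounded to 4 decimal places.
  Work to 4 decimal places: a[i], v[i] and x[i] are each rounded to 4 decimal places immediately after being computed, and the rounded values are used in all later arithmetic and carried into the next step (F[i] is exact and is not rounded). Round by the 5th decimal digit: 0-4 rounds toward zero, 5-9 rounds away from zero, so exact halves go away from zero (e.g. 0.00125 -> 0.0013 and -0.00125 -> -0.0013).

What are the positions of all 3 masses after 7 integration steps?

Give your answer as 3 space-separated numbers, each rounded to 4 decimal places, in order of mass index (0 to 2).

Answer: 4.3424 8.9375 12.4565

Derivation:
Step 0: x=[5.0000 9.0000 14.0000] v=[0.0000 0.0000 0.0000]
Step 1: x=[4.8750 9.0625 13.8750] v=[-0.5000 0.2500 -0.5000]
Step 2: x=[4.6641 9.1641 13.6484] v=[-0.8438 0.4063 -0.9063]
Step 3: x=[4.4326 9.2647 13.3613] v=[-0.9259 0.4024 -1.1485]
Step 4: x=[4.2511 9.3193 13.0621] v=[-0.7262 0.2185 -1.1968]
Step 5: x=[4.1717 9.2911 12.7951] v=[-0.3177 -0.1129 -1.0682]
Step 6: x=[4.2108 9.1619 12.5901] v=[0.1562 -0.5168 -0.8202]
Step 7: x=[4.3424 8.9375 12.4565] v=[0.5264 -0.8975 -0.5343]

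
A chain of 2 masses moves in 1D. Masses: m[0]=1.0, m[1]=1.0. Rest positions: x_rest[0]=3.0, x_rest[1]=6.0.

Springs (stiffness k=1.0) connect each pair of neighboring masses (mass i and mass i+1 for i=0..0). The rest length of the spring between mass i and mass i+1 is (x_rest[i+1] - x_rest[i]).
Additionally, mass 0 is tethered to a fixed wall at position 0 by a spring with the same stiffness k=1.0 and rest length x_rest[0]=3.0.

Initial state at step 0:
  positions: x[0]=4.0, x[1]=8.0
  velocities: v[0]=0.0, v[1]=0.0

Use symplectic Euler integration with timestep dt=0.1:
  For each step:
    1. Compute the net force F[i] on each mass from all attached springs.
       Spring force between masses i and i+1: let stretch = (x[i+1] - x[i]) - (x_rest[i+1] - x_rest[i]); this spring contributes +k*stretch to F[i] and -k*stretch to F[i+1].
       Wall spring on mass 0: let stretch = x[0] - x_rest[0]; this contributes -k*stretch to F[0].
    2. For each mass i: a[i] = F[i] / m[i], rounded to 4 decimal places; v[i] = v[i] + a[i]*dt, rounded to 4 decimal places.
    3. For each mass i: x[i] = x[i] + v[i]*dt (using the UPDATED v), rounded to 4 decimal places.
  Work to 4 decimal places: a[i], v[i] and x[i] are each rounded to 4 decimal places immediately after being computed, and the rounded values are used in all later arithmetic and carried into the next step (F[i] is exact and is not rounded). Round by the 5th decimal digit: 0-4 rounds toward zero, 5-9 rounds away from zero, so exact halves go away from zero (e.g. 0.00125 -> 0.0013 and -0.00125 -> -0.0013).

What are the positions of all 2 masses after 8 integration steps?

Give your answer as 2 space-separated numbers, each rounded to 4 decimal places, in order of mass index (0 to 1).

Step 0: x=[4.0000 8.0000] v=[0.0000 0.0000]
Step 1: x=[4.0000 7.9900] v=[0.0000 -0.1000]
Step 2: x=[3.9999 7.9701] v=[-0.0010 -0.1990]
Step 3: x=[3.9995 7.9405] v=[-0.0040 -0.2960]
Step 4: x=[3.9985 7.9015] v=[-0.0099 -0.3901]
Step 5: x=[3.9966 7.8535] v=[-0.0195 -0.4804]
Step 6: x=[3.9933 7.7969] v=[-0.0335 -0.5661]
Step 7: x=[3.9881 7.7323] v=[-0.0525 -0.6465]
Step 8: x=[3.9804 7.6602] v=[-0.0769 -0.7209]

Answer: 3.9804 7.6602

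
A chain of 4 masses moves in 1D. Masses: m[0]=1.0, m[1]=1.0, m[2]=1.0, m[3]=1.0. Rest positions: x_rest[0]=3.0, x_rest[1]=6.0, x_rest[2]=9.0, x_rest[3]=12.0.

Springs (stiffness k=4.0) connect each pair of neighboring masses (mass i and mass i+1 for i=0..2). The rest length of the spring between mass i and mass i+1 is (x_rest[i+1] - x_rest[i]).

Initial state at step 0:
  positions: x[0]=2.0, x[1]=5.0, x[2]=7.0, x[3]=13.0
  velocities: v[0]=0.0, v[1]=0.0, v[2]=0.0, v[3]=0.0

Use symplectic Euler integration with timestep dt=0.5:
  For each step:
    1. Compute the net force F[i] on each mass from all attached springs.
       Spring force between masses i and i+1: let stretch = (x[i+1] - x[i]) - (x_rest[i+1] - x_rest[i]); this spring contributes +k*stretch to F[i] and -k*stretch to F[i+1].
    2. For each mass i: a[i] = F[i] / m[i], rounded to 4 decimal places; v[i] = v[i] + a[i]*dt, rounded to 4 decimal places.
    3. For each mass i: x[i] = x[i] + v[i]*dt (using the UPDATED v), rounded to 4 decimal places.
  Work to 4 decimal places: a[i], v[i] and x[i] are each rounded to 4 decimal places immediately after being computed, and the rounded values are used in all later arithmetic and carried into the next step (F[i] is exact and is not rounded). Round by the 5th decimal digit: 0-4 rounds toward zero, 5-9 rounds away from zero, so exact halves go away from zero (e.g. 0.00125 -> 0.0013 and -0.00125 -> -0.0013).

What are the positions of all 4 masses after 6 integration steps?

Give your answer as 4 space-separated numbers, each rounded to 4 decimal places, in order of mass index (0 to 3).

Step 0: x=[2.0000 5.0000 7.0000 13.0000] v=[0.0000 0.0000 0.0000 0.0000]
Step 1: x=[2.0000 4.0000 11.0000 10.0000] v=[0.0000 -2.0000 8.0000 -6.0000]
Step 2: x=[1.0000 8.0000 7.0000 11.0000] v=[-2.0000 8.0000 -8.0000 2.0000]
Step 3: x=[4.0000 4.0000 8.0000 11.0000] v=[6.0000 -8.0000 2.0000 0.0000]
Step 4: x=[4.0000 4.0000 8.0000 11.0000] v=[0.0000 0.0000 0.0000 0.0000]
Step 5: x=[1.0000 8.0000 7.0000 11.0000] v=[-6.0000 8.0000 -2.0000 0.0000]
Step 6: x=[2.0000 4.0000 11.0000 10.0000] v=[2.0000 -8.0000 8.0000 -2.0000]

Answer: 2.0000 4.0000 11.0000 10.0000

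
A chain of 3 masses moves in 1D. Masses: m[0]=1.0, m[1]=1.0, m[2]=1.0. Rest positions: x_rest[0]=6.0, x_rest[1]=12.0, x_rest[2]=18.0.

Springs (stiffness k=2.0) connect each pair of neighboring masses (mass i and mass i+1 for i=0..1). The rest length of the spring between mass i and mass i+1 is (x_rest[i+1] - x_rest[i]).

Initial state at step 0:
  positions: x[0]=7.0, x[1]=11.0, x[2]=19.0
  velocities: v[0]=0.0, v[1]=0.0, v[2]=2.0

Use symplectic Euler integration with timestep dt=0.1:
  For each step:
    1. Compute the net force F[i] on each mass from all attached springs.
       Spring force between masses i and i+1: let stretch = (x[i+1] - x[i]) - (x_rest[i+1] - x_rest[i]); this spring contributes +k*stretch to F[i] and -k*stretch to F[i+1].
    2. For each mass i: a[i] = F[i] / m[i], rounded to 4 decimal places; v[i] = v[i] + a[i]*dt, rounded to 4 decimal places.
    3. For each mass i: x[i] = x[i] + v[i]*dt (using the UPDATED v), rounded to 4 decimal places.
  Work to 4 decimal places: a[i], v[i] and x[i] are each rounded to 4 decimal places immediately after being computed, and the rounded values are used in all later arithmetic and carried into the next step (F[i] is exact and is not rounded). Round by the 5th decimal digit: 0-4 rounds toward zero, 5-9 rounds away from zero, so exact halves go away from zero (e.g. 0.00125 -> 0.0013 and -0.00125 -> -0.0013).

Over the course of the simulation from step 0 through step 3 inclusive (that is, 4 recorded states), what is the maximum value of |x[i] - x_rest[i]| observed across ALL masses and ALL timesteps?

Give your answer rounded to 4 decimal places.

Step 0: x=[7.0000 11.0000 19.0000] v=[0.0000 0.0000 2.0000]
Step 1: x=[6.9600 11.0800 19.1600] v=[-0.4000 0.8000 1.6000]
Step 2: x=[6.8824 11.2392 19.2784] v=[-0.7760 1.5920 1.1840]
Step 3: x=[6.7719 11.4721 19.3560] v=[-1.1046 2.3285 0.7762]
Max displacement = 1.3560

Answer: 1.3560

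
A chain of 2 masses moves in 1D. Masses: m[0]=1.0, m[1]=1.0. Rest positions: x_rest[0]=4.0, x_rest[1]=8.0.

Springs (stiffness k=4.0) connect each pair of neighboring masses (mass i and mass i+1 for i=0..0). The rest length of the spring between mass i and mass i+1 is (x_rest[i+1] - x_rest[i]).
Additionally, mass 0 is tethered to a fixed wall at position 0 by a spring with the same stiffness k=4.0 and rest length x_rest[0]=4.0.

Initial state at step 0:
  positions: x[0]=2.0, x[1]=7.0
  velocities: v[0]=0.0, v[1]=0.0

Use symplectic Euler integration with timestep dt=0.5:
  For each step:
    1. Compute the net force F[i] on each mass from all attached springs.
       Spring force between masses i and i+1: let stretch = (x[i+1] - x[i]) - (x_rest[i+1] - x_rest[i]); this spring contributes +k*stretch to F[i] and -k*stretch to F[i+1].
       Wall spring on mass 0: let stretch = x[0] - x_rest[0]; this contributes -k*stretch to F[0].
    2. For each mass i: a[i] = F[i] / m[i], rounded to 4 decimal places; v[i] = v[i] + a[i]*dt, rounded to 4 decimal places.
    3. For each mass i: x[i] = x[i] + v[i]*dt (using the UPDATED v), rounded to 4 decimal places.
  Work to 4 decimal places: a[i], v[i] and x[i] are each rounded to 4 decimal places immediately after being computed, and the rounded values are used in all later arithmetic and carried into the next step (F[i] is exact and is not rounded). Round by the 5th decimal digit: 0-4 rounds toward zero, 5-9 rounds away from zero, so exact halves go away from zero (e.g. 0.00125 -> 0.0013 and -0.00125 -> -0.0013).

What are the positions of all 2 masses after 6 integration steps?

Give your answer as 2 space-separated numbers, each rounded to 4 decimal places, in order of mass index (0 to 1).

Answer: 3.0000 10.0000

Derivation:
Step 0: x=[2.0000 7.0000] v=[0.0000 0.0000]
Step 1: x=[5.0000 6.0000] v=[6.0000 -2.0000]
Step 2: x=[4.0000 8.0000] v=[-2.0000 4.0000]
Step 3: x=[3.0000 10.0000] v=[-2.0000 4.0000]
Step 4: x=[6.0000 9.0000] v=[6.0000 -2.0000]
Step 5: x=[6.0000 9.0000] v=[0.0000 0.0000]
Step 6: x=[3.0000 10.0000] v=[-6.0000 2.0000]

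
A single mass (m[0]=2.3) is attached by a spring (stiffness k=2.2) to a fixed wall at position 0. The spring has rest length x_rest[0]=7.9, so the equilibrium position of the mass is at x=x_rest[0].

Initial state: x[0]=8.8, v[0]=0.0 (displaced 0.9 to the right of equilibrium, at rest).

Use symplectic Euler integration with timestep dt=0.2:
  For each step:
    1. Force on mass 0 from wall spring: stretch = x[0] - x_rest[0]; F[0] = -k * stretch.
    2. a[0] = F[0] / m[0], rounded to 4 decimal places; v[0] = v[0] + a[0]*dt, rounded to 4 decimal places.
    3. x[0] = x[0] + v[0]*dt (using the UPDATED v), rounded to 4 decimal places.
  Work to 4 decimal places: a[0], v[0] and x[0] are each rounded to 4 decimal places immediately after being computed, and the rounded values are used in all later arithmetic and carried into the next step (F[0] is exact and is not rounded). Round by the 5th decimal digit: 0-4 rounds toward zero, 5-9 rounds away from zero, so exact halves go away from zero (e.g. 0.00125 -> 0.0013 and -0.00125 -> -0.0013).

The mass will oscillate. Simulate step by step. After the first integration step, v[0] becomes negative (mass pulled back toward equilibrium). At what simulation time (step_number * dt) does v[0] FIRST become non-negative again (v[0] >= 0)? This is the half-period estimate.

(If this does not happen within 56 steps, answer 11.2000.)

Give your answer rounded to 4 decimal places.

Answer: 3.4000

Derivation:
Step 0: x=[8.8000] v=[0.0000]
Step 1: x=[8.7656] v=[-0.1722]
Step 2: x=[8.6980] v=[-0.3378]
Step 3: x=[8.5999] v=[-0.4905]
Step 4: x=[8.4750] v=[-0.6244]
Step 5: x=[8.3281] v=[-0.7344]
Step 6: x=[8.1648] v=[-0.8163]
Step 7: x=[7.9914] v=[-0.8670]
Step 8: x=[7.8145] v=[-0.8845]
Step 9: x=[7.6409] v=[-0.8681]
Step 10: x=[7.4772] v=[-0.8185]
Step 11: x=[7.3297] v=[-0.7376]
Step 12: x=[7.2040] v=[-0.6285]
Step 13: x=[7.1049] v=[-0.4954]
Step 14: x=[7.0362] v=[-0.3433]
Step 15: x=[7.0006] v=[-0.1781]
Step 16: x=[6.9994] v=[-0.0060]
Step 17: x=[7.0327] v=[0.1663]
First v>=0 after going negative at step 17, time=3.4000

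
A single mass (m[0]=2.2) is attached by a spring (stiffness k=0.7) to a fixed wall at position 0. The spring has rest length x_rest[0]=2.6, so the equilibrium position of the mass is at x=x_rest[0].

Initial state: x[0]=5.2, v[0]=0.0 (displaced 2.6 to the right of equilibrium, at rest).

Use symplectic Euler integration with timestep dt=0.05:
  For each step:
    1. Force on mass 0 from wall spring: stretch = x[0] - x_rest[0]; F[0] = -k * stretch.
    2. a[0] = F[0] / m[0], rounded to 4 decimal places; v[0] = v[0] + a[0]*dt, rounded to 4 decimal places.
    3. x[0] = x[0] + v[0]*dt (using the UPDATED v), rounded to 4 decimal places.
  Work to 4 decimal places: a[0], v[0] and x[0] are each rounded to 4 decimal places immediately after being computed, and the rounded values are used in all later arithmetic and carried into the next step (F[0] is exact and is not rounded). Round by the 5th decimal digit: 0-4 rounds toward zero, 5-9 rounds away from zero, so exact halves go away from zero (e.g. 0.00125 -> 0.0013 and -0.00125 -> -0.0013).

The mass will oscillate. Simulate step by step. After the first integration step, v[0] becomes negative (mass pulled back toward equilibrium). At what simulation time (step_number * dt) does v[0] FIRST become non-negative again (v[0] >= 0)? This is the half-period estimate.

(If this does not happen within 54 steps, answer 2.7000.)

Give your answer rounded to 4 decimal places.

Step 0: x=[5.2000] v=[0.0000]
Step 1: x=[5.1979] v=[-0.0414]
Step 2: x=[5.1938] v=[-0.0827]
Step 3: x=[5.1876] v=[-0.1240]
Step 4: x=[5.1793] v=[-0.1652]
Step 5: x=[5.1690] v=[-0.2062]
Step 6: x=[5.1566] v=[-0.2471]
Step 7: x=[5.1422] v=[-0.2878]
Step 8: x=[5.1258] v=[-0.3282]
Step 9: x=[5.1074] v=[-0.3684]
Step 10: x=[5.0870] v=[-0.4083]
Step 11: x=[5.0646] v=[-0.4479]
Step 12: x=[5.0402] v=[-0.4871]
Step 13: x=[5.0139] v=[-0.5259]
Step 14: x=[4.9857] v=[-0.5643]
Step 15: x=[4.9556] v=[-0.6023]
Step 16: x=[4.9236] v=[-0.6398]
Step 17: x=[4.8898] v=[-0.6768]
Step 18: x=[4.8541] v=[-0.7132]
Step 19: x=[4.8166] v=[-0.7491]
Step 20: x=[4.7774] v=[-0.7844]
Step 21: x=[4.7365] v=[-0.8190]
Step 22: x=[4.6939] v=[-0.8530]
Step 23: x=[4.6496] v=[-0.8863]
Step 24: x=[4.6037] v=[-0.9189]
Step 25: x=[4.5562] v=[-0.9508]
Step 26: x=[4.5071] v=[-0.9819]
Step 27: x=[4.4565] v=[-1.0122]
Step 28: x=[4.4044] v=[-1.0417]
Step 29: x=[4.3509] v=[-1.0704]
Step 30: x=[4.2960] v=[-1.0983]
Step 31: x=[4.2397] v=[-1.1253]
Step 32: x=[4.1821] v=[-1.1514]
Step 33: x=[4.1233] v=[-1.1766]
Step 34: x=[4.0633] v=[-1.2008]
Step 35: x=[4.0021] v=[-1.2241]
Step 36: x=[3.9398] v=[-1.2464]
Step 37: x=[3.8764] v=[-1.2677]
Step 38: x=[3.8120] v=[-1.2880]
Step 39: x=[3.7466] v=[-1.3073]
Step 40: x=[3.6803] v=[-1.3255]
Step 41: x=[3.6132] v=[-1.3427]
Step 42: x=[3.5453] v=[-1.3588]
Step 43: x=[3.4766] v=[-1.3738]
Step 44: x=[3.4072] v=[-1.3877]
Step 45: x=[3.3372] v=[-1.4005]
Step 46: x=[3.2666] v=[-1.4122]
Step 47: x=[3.1955] v=[-1.4228]
Step 48: x=[3.1239] v=[-1.4323]
Step 49: x=[3.0519] v=[-1.4406]
Step 50: x=[2.9795] v=[-1.4478]
Step 51: x=[2.9068] v=[-1.4538]
Step 52: x=[2.8339] v=[-1.4587]
Step 53: x=[2.7608] v=[-1.4624]
Step 54: x=[2.6876] v=[-1.4650]
v[0] did not become non-negative within 54 steps; using fallback time=2.7000

Answer: 2.7000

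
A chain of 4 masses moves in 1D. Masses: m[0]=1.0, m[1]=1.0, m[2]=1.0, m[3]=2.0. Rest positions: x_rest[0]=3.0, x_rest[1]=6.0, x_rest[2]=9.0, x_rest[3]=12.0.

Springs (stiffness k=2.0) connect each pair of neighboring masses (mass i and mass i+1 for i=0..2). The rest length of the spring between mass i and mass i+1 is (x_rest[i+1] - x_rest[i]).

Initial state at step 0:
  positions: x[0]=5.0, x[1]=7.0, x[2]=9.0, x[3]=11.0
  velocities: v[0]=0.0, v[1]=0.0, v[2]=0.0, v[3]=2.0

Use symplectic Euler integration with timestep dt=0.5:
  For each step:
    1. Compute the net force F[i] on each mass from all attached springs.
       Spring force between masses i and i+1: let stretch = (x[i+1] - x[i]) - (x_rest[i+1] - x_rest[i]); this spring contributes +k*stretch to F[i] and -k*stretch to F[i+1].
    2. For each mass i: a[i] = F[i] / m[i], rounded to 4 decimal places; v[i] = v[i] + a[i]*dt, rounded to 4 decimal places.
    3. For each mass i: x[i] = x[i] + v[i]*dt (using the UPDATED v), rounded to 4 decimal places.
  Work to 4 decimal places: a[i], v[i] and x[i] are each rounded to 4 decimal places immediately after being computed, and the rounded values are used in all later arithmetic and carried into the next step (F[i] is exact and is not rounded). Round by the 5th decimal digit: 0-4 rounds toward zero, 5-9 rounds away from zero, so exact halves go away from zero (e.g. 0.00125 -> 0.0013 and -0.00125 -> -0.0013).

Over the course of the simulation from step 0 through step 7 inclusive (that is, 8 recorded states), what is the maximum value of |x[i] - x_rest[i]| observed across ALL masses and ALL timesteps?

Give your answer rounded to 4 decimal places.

Step 0: x=[5.0000 7.0000 9.0000 11.0000] v=[0.0000 0.0000 0.0000 2.0000]
Step 1: x=[4.5000 7.0000 9.0000 12.2500] v=[-1.0000 0.0000 0.0000 2.5000]
Step 2: x=[3.7500 6.7500 9.6250 13.4375] v=[-1.5000 -0.5000 1.2500 2.3750]
Step 3: x=[3.0000 6.4375 10.7188 14.4219] v=[-1.5000 -0.6250 2.1875 1.9688]
Step 4: x=[2.4688 6.5469 11.5235 15.2306] v=[-1.0625 0.2188 1.6093 1.6173]
Step 5: x=[2.4766 7.1056 11.6934 15.8625] v=[0.0156 1.1173 0.3398 1.2638]
Step 6: x=[3.2989 7.6437 11.6540 16.2022] v=[1.6446 1.0761 -0.0789 0.6793]
Step 7: x=[4.7936 8.0145 11.8835 16.1548] v=[2.9894 0.7416 0.4590 -0.0948]
Max displacement = 4.2022

Answer: 4.2022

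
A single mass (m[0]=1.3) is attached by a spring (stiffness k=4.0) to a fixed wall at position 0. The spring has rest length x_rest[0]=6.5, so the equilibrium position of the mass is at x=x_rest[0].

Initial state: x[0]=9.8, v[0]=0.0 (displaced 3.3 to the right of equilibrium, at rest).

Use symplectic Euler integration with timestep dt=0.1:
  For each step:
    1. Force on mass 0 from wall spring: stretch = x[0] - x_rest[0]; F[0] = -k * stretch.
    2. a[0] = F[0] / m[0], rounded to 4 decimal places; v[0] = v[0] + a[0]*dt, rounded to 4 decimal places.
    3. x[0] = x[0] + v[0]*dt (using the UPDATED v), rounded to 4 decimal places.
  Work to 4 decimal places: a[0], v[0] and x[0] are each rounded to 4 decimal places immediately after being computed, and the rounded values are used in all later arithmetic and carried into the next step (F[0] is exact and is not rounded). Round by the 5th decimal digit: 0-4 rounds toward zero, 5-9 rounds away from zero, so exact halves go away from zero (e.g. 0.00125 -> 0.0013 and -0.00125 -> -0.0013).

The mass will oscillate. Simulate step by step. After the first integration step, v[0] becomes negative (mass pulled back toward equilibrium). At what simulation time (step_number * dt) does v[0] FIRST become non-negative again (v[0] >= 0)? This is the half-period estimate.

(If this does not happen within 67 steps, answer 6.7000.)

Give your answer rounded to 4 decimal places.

Step 0: x=[9.8000] v=[0.0000]
Step 1: x=[9.6985] v=[-1.0154]
Step 2: x=[9.4985] v=[-1.9996]
Step 3: x=[9.2063] v=[-2.9222]
Step 4: x=[8.8308] v=[-3.7549]
Step 5: x=[8.3836] v=[-4.4721]
Step 6: x=[7.8784] v=[-5.0517]
Step 7: x=[7.3308] v=[-5.4758]
Step 8: x=[6.7577] v=[-5.7314]
Step 9: x=[6.1766] v=[-5.8107]
Step 10: x=[5.6055] v=[-5.7112]
Step 11: x=[5.0619] v=[-5.4360]
Step 12: x=[4.5626] v=[-4.9935]
Step 13: x=[4.1229] v=[-4.3974]
Step 14: x=[3.7563] v=[-3.6660]
Step 15: x=[3.4741] v=[-2.8218]
Step 16: x=[3.2850] v=[-1.8908]
Step 17: x=[3.1948] v=[-0.9016]
Step 18: x=[3.2063] v=[0.1154]
First v>=0 after going negative at step 18, time=1.8000

Answer: 1.8000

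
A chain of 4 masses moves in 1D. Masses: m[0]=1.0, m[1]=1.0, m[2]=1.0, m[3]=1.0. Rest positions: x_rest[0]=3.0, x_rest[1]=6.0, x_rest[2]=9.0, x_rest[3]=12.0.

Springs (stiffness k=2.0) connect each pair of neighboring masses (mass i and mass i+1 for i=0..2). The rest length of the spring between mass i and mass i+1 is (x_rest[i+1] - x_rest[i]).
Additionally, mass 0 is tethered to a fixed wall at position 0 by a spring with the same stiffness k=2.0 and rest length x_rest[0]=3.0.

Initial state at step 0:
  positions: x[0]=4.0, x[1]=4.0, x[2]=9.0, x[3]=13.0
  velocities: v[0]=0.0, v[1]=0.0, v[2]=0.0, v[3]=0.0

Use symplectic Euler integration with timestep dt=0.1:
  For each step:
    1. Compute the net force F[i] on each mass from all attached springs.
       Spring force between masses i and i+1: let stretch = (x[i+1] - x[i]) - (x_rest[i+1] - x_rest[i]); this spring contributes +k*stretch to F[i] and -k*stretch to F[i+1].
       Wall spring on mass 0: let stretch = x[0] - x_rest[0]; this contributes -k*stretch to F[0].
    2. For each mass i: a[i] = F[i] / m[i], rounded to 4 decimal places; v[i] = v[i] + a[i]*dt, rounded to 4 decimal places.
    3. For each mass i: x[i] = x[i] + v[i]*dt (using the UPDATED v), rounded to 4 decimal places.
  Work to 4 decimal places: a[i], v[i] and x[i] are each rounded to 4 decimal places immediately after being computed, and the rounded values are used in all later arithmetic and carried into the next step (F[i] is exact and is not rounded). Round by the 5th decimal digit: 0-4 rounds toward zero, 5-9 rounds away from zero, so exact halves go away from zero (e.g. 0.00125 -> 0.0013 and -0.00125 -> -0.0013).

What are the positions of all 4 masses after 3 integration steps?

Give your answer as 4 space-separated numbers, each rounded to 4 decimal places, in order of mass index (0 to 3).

Answer: 3.5457 4.5704 8.8918 12.8801

Derivation:
Step 0: x=[4.0000 4.0000 9.0000 13.0000] v=[0.0000 0.0000 0.0000 0.0000]
Step 1: x=[3.9200 4.1000 8.9800 12.9800] v=[-0.8000 1.0000 -0.2000 -0.2000]
Step 2: x=[3.7652 4.2940 8.9424 12.9400] v=[-1.5480 1.9400 -0.3760 -0.4000]
Step 3: x=[3.5457 4.5704 8.8918 12.8801] v=[-2.1953 2.7639 -0.5062 -0.5995]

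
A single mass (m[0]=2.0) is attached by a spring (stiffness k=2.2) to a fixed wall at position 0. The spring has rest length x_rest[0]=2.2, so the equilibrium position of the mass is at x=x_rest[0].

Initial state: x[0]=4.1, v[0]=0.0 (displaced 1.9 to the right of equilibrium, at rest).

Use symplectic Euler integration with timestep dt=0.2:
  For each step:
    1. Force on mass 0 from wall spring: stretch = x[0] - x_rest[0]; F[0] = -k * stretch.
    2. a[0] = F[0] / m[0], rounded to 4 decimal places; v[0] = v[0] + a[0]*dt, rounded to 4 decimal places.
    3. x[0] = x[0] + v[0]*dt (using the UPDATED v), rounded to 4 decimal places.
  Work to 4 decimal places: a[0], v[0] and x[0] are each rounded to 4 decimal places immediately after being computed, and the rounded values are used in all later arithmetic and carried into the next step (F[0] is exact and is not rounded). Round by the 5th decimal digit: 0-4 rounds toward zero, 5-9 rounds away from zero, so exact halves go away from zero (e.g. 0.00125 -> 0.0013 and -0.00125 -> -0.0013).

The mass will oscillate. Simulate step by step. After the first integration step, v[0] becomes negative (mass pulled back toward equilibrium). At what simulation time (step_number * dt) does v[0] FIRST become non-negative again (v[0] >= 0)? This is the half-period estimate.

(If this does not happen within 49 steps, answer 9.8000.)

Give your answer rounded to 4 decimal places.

Answer: 3.0000

Derivation:
Step 0: x=[4.1000] v=[0.0000]
Step 1: x=[4.0164] v=[-0.4180]
Step 2: x=[3.8529] v=[-0.8176]
Step 3: x=[3.6167] v=[-1.1812]
Step 4: x=[3.3181] v=[-1.4929]
Step 5: x=[2.9703] v=[-1.7389]
Step 6: x=[2.5886] v=[-1.9084]
Step 7: x=[2.1898] v=[-1.9939]
Step 8: x=[1.7915] v=[-1.9917]
Step 9: x=[1.4111] v=[-1.9018]
Step 10: x=[1.0655] v=[-1.7282]
Step 11: x=[0.7698] v=[-1.4786]
Step 12: x=[0.5370] v=[-1.1640]
Step 13: x=[0.3774] v=[-0.7981]
Step 14: x=[0.2980] v=[-0.3971]
Step 15: x=[0.3023] v=[0.0213]
First v>=0 after going negative at step 15, time=3.0000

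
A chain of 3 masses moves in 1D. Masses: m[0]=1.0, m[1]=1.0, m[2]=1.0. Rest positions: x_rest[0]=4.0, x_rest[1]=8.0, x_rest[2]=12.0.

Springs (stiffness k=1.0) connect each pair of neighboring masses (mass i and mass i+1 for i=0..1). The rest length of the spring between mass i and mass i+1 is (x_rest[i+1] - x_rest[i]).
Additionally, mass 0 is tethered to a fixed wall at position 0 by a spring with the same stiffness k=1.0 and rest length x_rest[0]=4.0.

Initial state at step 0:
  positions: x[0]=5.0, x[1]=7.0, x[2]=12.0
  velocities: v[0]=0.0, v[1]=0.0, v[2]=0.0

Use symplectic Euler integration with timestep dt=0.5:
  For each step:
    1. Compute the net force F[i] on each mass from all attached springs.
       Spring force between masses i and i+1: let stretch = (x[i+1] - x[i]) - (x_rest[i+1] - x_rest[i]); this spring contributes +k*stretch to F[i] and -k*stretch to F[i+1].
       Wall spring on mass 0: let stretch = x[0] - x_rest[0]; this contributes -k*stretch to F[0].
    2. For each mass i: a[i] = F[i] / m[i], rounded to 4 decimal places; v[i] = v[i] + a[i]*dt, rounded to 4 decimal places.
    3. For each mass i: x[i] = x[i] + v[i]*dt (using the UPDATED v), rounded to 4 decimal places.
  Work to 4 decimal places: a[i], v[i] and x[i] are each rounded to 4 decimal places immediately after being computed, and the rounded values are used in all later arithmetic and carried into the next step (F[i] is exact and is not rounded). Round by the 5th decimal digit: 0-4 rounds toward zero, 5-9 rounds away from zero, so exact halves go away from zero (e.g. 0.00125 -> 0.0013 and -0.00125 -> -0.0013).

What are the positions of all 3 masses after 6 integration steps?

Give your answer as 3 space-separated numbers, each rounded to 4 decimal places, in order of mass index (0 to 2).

Answer: 4.6730 6.8298 12.5956

Derivation:
Step 0: x=[5.0000 7.0000 12.0000] v=[0.0000 0.0000 0.0000]
Step 1: x=[4.2500 7.7500 11.7500] v=[-1.5000 1.5000 -0.5000]
Step 2: x=[3.3125 8.6250 11.5000] v=[-1.8750 1.7500 -0.5000]
Step 3: x=[2.8750 8.8907 11.5313] v=[-0.8750 0.5313 0.0625]
Step 4: x=[3.2227 8.3126 11.9024] v=[0.6954 -1.1563 0.7422]
Step 5: x=[4.0372 7.3594 12.3761] v=[1.6290 -1.9064 0.9473]
Step 6: x=[4.6730 6.8298 12.5956] v=[1.2715 -1.0592 0.4390]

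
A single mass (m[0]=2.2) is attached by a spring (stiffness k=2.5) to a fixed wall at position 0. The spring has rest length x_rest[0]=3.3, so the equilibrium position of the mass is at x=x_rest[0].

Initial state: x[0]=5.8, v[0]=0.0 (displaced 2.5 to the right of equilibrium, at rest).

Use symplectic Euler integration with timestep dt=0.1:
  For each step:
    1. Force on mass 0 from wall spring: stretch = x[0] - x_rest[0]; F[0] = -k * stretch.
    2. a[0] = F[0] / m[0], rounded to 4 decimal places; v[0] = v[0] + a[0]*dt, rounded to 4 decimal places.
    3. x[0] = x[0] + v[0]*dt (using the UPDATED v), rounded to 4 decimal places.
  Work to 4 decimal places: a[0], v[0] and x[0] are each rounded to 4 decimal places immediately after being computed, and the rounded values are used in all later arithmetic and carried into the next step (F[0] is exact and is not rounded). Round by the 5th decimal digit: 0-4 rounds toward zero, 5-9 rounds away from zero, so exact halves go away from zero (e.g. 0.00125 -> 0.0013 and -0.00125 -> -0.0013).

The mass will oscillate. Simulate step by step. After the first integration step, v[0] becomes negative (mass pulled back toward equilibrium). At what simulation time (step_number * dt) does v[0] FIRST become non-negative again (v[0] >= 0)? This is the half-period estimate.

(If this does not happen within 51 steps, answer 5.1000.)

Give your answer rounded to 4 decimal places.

Answer: 3.0000

Derivation:
Step 0: x=[5.8000] v=[0.0000]
Step 1: x=[5.7716] v=[-0.2841]
Step 2: x=[5.7151] v=[-0.5650]
Step 3: x=[5.6312] v=[-0.8394]
Step 4: x=[5.5208] v=[-1.1043]
Step 5: x=[5.3851] v=[-1.3567]
Step 6: x=[5.2257] v=[-1.5936]
Step 7: x=[5.0445] v=[-1.8124]
Step 8: x=[4.8434] v=[-2.0106]
Step 9: x=[4.6248] v=[-2.1860]
Step 10: x=[4.3911] v=[-2.3366]
Step 11: x=[4.1450] v=[-2.4606]
Step 12: x=[3.8893] v=[-2.5566]
Step 13: x=[3.6269] v=[-2.6236]
Step 14: x=[3.3608] v=[-2.6608]
Step 15: x=[3.0940] v=[-2.6677]
Step 16: x=[2.8296] v=[-2.6443]
Step 17: x=[2.5705] v=[-2.5909]
Step 18: x=[2.3197] v=[-2.5080]
Step 19: x=[2.0800] v=[-2.3966]
Step 20: x=[1.8542] v=[-2.2580]
Step 21: x=[1.6448] v=[-2.0937]
Step 22: x=[1.4542] v=[-1.9056]
Step 23: x=[1.2846] v=[-1.6959]
Step 24: x=[1.1379] v=[-1.4669]
Step 25: x=[1.0158] v=[-1.2212]
Step 26: x=[0.9196] v=[-0.9616]
Step 27: x=[0.8505] v=[-0.6911]
Step 28: x=[0.8092] v=[-0.4128]
Step 29: x=[0.7962] v=[-0.1298]
Step 30: x=[0.8117] v=[0.1547]
First v>=0 after going negative at step 30, time=3.0000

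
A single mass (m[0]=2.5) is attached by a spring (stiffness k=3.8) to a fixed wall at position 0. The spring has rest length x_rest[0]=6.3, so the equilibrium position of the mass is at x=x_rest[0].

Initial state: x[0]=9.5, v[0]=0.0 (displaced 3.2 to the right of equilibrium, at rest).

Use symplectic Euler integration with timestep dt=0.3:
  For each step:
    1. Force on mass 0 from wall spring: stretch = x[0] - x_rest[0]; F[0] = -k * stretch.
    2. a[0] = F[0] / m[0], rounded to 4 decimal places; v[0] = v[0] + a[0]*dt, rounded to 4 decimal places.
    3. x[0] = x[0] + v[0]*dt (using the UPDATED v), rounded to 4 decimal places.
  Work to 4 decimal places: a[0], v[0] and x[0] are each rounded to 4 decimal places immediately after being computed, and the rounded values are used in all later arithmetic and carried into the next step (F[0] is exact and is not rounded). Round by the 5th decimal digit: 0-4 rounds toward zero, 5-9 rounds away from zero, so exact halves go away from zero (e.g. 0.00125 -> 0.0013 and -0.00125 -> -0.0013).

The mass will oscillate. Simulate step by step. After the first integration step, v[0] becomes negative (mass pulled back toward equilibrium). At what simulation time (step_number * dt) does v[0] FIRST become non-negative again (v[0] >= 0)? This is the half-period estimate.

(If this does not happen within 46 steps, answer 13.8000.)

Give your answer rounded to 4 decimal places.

Step 0: x=[9.5000] v=[0.0000]
Step 1: x=[9.0622] v=[-1.4592]
Step 2: x=[8.2466] v=[-2.7188]
Step 3: x=[7.1647] v=[-3.6064]
Step 4: x=[5.9645] v=[-4.0007]
Step 5: x=[4.8102] v=[-3.8477]
Step 6: x=[3.8597] v=[-3.1684]
Step 7: x=[3.2430] v=[-2.0556]
Step 8: x=[3.0445] v=[-0.6616]
Step 9: x=[3.2914] v=[0.8229]
First v>=0 after going negative at step 9, time=2.7000

Answer: 2.7000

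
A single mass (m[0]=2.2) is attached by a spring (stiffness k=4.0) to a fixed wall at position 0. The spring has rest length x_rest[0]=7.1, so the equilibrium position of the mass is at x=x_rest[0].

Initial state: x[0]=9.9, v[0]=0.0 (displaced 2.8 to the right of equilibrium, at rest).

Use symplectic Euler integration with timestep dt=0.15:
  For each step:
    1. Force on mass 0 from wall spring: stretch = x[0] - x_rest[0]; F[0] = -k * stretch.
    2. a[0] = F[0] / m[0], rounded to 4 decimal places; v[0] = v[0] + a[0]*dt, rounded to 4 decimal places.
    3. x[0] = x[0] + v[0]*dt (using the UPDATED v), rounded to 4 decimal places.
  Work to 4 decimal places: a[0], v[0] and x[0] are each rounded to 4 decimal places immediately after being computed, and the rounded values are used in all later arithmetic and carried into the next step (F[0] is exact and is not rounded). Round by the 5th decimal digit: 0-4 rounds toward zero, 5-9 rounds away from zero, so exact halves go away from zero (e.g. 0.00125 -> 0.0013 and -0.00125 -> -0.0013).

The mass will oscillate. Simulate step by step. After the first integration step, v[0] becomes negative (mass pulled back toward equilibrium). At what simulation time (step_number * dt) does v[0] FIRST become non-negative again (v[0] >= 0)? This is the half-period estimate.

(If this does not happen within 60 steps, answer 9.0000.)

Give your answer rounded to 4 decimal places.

Step 0: x=[9.9000] v=[0.0000]
Step 1: x=[9.7855] v=[-0.7636]
Step 2: x=[9.5611] v=[-1.4960]
Step 3: x=[9.2360] v=[-2.1672]
Step 4: x=[8.8235] v=[-2.7497]
Step 5: x=[8.3405] v=[-3.2197]
Step 6: x=[7.8068] v=[-3.5580]
Step 7: x=[7.2442] v=[-3.7508]
Step 8: x=[6.6757] v=[-3.7901]
Step 9: x=[6.1245] v=[-3.6744]
Step 10: x=[5.6132] v=[-3.4084]
Step 11: x=[5.1628] v=[-3.0029]
Step 12: x=[4.7916] v=[-2.4746]
Step 13: x=[4.5149] v=[-1.8450]
Step 14: x=[4.3439] v=[-1.1400]
Step 15: x=[4.2857] v=[-0.3883]
Step 16: x=[4.3426] v=[0.3792]
First v>=0 after going negative at step 16, time=2.4000

Answer: 2.4000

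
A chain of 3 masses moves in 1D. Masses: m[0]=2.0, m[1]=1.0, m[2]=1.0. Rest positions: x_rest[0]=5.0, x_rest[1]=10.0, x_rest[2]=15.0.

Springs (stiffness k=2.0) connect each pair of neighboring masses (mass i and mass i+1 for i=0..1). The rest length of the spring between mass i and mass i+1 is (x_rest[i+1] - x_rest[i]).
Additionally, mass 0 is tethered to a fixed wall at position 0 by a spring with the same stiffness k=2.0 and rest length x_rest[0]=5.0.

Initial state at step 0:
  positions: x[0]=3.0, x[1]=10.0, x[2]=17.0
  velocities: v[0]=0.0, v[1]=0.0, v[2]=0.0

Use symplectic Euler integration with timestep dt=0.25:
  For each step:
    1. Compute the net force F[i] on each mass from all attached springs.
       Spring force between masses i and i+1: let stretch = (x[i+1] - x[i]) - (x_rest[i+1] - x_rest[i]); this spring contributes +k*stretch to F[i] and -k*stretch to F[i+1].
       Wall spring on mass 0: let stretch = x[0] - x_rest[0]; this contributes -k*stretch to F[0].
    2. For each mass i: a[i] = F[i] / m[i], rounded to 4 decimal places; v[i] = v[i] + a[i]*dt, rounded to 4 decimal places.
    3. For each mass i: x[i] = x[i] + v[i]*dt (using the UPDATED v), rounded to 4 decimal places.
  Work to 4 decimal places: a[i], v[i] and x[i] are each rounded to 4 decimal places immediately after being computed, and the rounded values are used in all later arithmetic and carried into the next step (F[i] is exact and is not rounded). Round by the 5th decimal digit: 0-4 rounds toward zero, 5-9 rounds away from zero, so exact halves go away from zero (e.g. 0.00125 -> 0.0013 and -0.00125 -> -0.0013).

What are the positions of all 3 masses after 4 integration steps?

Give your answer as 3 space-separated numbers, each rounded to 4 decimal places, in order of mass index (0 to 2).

Answer: 5.0582 10.0001 14.9419

Derivation:
Step 0: x=[3.0000 10.0000 17.0000] v=[0.0000 0.0000 0.0000]
Step 1: x=[3.2500 10.0000 16.7500] v=[1.0000 0.0000 -1.0000]
Step 2: x=[3.7188 10.0000 16.2813] v=[1.8750 0.0000 -1.8750]
Step 3: x=[4.3477 10.0000 15.6524] v=[2.5156 0.0001 -2.5157]
Step 4: x=[5.0582 10.0001 14.9419] v=[2.8418 0.0002 -2.8419]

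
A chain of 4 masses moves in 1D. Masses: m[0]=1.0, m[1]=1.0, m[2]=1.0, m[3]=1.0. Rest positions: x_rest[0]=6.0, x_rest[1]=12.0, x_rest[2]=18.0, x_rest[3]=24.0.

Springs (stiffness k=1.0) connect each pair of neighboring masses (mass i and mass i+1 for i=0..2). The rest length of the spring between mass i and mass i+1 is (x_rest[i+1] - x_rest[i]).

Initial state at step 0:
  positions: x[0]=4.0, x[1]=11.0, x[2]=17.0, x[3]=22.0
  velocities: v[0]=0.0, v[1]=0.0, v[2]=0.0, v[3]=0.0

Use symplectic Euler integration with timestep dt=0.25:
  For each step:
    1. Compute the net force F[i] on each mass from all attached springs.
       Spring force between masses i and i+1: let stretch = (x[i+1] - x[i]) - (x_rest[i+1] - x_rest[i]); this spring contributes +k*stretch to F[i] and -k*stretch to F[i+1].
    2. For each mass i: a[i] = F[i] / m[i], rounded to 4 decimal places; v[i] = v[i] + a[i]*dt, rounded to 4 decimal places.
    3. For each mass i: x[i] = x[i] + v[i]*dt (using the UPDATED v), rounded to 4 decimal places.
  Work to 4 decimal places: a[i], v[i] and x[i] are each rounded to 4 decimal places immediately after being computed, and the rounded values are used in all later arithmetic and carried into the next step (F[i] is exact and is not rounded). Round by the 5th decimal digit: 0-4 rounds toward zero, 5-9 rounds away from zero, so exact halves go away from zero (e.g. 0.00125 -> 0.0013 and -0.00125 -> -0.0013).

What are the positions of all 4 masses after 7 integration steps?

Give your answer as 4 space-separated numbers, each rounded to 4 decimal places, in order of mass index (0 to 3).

Step 0: x=[4.0000 11.0000 17.0000 22.0000] v=[0.0000 0.0000 0.0000 0.0000]
Step 1: x=[4.0625 10.9375 16.9375 22.0625] v=[0.2500 -0.2500 -0.2500 0.2500]
Step 2: x=[4.1797 10.8203 16.8203 22.1797] v=[0.4688 -0.4688 -0.4688 0.4688]
Step 3: x=[4.3370 10.6631 16.6631 22.3370] v=[0.6290 -0.6290 -0.6290 0.6290]
Step 4: x=[4.5146 10.4855 16.4855 22.5146] v=[0.7105 -0.7105 -0.7105 0.7105]
Step 5: x=[4.6904 10.3097 16.3097 22.6904] v=[0.7032 -0.7032 -0.7032 0.7032]
Step 6: x=[4.8424 10.1577 16.1577 22.8424] v=[0.6080 -0.6080 -0.6080 0.6080]
Step 7: x=[4.9516 10.0485 16.0485 22.9516] v=[0.4368 -0.4368 -0.4368 0.4368]

Answer: 4.9516 10.0485 16.0485 22.9516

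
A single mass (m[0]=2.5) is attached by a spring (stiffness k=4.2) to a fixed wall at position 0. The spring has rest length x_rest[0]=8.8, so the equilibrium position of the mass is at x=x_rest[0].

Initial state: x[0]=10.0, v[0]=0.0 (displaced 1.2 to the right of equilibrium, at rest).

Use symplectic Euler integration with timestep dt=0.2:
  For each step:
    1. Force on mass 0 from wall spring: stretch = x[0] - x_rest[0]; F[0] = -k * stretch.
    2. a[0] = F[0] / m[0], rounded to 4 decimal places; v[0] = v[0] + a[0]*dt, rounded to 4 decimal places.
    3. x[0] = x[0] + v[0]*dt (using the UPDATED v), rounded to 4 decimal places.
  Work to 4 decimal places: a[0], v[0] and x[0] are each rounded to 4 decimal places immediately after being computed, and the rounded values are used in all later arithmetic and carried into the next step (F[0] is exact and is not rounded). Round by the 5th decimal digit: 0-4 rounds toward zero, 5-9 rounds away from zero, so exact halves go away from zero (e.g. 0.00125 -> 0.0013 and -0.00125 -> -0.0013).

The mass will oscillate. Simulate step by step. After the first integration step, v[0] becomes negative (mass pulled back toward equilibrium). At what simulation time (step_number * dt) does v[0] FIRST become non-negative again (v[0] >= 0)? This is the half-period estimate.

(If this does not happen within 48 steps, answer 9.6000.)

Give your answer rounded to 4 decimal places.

Answer: 2.6000

Derivation:
Step 0: x=[10.0000] v=[0.0000]
Step 1: x=[9.9194] v=[-0.4032]
Step 2: x=[9.7635] v=[-0.7793]
Step 3: x=[9.5429] v=[-1.1030]
Step 4: x=[9.2724] v=[-1.3526]
Step 5: x=[8.9701] v=[-1.5113]
Step 6: x=[8.6564] v=[-1.5685]
Step 7: x=[8.3523] v=[-1.5203]
Step 8: x=[8.0783] v=[-1.3699]
Step 9: x=[7.8528] v=[-1.1274]
Step 10: x=[7.6910] v=[-0.8091]
Step 11: x=[7.6037] v=[-0.4365]
Step 12: x=[7.5968] v=[-0.0345]
Step 13: x=[7.6708] v=[0.3698]
First v>=0 after going negative at step 13, time=2.6000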